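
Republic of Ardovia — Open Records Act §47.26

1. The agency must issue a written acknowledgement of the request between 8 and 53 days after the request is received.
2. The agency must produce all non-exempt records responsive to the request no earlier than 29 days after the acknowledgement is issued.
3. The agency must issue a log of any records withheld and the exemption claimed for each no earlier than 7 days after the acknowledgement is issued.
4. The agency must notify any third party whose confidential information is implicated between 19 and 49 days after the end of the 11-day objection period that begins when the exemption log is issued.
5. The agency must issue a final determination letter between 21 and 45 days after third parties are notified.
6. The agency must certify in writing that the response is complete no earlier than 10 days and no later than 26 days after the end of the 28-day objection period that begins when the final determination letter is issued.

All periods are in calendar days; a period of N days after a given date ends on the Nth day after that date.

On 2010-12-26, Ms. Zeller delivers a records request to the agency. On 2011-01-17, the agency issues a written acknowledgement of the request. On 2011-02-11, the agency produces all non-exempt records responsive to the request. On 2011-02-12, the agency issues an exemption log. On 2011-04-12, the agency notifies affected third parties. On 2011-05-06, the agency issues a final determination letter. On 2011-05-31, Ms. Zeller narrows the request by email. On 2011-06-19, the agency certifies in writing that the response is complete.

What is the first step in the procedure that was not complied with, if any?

Step 2

Step 1 — 8 and 53 days from 2010-12-26 (when the request is received) are 2011-01-03 and 2011-02-17 respectively; 2011-01-17 falls inside that range.
Step 2 — must wait 29 days from 2011-01-17 (when the acknowledgement is issued), so not before 2011-02-15; acted on 2011-02-11, 4 days prematurely.
That is the first point of non-compliance.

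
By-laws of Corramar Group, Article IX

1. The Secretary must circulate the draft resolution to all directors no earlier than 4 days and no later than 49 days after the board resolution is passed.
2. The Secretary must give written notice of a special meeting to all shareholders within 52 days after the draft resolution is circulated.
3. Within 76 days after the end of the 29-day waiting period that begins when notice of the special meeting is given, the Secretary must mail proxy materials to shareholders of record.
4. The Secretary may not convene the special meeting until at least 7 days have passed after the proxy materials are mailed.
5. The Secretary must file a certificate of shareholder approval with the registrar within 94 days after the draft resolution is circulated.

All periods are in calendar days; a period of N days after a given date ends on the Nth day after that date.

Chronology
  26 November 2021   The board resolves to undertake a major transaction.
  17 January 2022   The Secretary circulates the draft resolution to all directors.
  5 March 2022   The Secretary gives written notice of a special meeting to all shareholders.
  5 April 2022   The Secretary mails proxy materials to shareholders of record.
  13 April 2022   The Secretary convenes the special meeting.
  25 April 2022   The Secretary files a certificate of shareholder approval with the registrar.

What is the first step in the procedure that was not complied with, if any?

Step 1

(1) the permitted window runs from 26 November 2021 + 4 = 30 November 2021 to 26 November 2021 + 49 = 14 January 2022; done 17 January 2022 — 3 days after the window closed.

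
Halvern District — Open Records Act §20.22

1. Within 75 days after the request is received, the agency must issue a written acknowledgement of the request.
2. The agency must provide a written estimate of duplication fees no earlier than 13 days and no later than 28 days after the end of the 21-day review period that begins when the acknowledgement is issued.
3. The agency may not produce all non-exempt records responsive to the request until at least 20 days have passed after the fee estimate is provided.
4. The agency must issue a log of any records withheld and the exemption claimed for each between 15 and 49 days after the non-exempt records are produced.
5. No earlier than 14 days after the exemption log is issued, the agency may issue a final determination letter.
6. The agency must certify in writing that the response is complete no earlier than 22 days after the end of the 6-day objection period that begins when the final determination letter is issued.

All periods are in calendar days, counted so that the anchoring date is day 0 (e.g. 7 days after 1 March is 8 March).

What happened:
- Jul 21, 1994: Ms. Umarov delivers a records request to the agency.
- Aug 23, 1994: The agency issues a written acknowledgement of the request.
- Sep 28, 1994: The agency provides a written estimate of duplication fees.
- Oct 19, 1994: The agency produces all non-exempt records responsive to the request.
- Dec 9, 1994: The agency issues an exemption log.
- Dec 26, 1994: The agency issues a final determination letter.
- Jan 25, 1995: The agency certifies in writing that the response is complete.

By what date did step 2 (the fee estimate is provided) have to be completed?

The acknowledgement is issued on Aug 23, 1994; the 21-day review period therefore ends Sep 13, 1994, and step 2 runs from that date. The window is 13–28 days after Sep 13, 1994; it closes on Oct 11, 1994.

Oct 11, 1994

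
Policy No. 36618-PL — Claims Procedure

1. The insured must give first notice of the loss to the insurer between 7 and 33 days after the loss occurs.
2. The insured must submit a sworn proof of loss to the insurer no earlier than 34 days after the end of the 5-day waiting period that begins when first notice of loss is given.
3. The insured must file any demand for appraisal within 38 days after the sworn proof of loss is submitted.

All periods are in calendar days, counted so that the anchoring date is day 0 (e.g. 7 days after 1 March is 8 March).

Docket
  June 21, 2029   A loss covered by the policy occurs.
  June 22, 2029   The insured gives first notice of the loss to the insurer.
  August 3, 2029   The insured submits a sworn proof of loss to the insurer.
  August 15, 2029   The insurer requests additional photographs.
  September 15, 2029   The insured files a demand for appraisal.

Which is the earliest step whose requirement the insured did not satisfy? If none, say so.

Step 1

(1) the permitted window runs from June 21, 2029 + 7 = June 28, 2029 to June 21, 2029 + 33 = July 24, 2029; June 22, 2029 is 6 days too early.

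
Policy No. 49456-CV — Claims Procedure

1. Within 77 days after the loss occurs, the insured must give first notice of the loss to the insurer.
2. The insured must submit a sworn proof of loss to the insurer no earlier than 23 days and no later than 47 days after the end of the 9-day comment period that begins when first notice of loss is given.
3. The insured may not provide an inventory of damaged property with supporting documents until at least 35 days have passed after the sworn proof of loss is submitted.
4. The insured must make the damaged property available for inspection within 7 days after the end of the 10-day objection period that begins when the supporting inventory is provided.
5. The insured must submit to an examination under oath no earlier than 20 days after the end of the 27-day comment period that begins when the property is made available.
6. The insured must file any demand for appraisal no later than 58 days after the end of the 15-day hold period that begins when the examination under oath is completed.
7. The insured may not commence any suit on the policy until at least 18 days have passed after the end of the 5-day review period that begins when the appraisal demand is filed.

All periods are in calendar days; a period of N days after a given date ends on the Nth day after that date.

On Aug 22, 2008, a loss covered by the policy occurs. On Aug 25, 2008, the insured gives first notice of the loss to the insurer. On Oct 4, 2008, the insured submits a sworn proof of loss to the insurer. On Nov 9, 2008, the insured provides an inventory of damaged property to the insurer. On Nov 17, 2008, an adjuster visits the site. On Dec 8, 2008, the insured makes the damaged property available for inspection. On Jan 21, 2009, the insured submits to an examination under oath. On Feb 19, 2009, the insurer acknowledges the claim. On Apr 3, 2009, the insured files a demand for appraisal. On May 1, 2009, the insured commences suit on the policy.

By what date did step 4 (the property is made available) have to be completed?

Nov 26, 2008

The supporting inventory is provided on Nov 9, 2008; the 10-day objection period therefore ends Nov 19, 2008, and step 4 runs from that date. 7 days after Nov 19, 2008 is Nov 26, 2008.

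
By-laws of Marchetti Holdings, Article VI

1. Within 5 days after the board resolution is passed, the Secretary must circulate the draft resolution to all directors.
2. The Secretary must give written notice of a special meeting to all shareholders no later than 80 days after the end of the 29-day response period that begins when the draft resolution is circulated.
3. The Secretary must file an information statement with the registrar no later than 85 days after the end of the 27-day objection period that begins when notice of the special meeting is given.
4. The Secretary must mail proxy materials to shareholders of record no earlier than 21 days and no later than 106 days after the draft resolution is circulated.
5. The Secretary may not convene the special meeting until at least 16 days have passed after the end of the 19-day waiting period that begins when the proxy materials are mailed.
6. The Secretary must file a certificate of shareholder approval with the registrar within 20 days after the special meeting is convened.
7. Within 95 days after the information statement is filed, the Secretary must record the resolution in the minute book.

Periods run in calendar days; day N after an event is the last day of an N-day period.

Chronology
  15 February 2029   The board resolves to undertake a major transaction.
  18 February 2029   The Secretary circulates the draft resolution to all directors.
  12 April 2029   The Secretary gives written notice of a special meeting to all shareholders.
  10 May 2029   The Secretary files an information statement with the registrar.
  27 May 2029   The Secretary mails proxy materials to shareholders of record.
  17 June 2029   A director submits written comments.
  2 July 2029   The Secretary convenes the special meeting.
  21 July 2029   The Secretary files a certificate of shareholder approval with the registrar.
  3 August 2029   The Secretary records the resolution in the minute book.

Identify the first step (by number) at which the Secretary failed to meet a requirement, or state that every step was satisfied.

(1) due by 15 February 2029 + 5 days = 20 February 2029; done 18 February 2029 — timely.
(2) due by 19 March 2029 + 80 days = 7 June 2029; 12 April 2029 is within that limit.
(3) due by 9 May 2029 + 85 days = 2 August 2029; done 10 May 2029 — timely.
(4) the permitted window runs from 18 February 2029 + 21 = 11 March 2029 to 18 February 2029 + 106 = 4 June 2029; 27 May 2029 falls inside that range.
(5) permitted from 15 June 2029 + 16 days = 1 July 2029 onward; done 2 July 2029, after the minimum wait.
(6) due by 2 July 2029 + 20 days = 22 July 2029; completed 21 July 2029, before the deadline.
(7) due by 10 May 2029 + 95 days = 13 August 2029; completed 3 August 2029, before the deadline.

None — every step was satisfied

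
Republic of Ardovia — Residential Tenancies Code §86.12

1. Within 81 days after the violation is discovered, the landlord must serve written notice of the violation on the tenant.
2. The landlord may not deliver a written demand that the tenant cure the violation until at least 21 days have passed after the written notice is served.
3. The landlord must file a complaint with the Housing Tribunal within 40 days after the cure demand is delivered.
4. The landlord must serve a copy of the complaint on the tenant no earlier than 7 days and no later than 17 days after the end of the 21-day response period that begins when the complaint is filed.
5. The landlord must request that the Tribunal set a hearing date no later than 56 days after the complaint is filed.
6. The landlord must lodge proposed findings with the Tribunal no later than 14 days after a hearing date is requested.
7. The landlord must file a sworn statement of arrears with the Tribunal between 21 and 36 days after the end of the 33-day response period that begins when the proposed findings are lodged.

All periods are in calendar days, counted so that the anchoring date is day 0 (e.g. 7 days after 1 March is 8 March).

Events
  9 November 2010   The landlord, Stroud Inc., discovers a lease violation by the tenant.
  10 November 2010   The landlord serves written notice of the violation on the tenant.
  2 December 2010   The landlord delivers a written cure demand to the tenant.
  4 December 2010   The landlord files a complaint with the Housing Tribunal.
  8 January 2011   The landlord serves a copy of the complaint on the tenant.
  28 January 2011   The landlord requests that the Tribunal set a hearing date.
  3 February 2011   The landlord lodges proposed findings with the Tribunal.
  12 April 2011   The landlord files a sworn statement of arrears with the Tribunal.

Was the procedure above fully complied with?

Yes

(1) due by 9 November 2010 + 81 days = 29 January 2011; done 10 November 2010 — timely.
(2) permitted from 10 November 2010 + 21 days = 1 December 2010 onward; done 2 December 2010 — permitted.
(3) due by 2 December 2010 + 40 days = 11 January 2011; 4 December 2010 is within that limit.
(4) the permitted window runs from 25 December 2010 + 7 = 1 January 2011 to 25 December 2010 + 17 = 11 January 2011; done 8 January 2011 — within the window.
(5) due by 4 December 2010 + 56 days = 29 January 2011; 28 January 2011 is within that limit.
(6) due by 28 January 2011 + 14 days = 11 February 2011; completed 3 February 2011, before the deadline.
(7) the permitted window runs from 8 March 2011 + 21 = 29 March 2011 to 8 March 2011 + 36 = 13 April 2011; done 12 April 2011, which is between those dates.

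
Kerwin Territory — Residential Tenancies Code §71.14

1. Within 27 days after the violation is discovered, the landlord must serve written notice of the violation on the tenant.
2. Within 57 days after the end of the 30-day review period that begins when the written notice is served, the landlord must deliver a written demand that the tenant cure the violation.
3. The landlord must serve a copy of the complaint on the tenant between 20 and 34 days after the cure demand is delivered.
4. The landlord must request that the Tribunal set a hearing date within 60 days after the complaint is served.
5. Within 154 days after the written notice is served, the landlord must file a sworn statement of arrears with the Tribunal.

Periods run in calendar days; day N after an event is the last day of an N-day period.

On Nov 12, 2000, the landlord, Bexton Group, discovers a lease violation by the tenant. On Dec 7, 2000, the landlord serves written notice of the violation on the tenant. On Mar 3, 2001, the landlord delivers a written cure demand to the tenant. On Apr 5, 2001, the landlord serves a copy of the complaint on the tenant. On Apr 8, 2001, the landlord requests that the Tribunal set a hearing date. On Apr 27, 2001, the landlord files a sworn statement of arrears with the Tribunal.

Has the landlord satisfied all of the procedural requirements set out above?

Yes

(1) due by Nov 12, 2000 + 27 days = Dec 9, 2000; Dec 7, 2000 is within that limit.
(2) due by Jan 6, 2001 + 57 days = Mar 4, 2001; done Mar 3, 2001 — timely.
(3) the permitted window runs from Mar 3, 2001 + 20 = Mar 23, 2001 to Mar 3, 2001 + 34 = Apr 6, 2001; done Apr 5, 2001 — within the window.
(4) due by Apr 5, 2001 + 60 days = Jun 4, 2001; done Apr 8, 2001 — timely.
(5) due by Dec 7, 2000 + 154 days = May 10, 2001; completed Apr 27, 2001, before the deadline.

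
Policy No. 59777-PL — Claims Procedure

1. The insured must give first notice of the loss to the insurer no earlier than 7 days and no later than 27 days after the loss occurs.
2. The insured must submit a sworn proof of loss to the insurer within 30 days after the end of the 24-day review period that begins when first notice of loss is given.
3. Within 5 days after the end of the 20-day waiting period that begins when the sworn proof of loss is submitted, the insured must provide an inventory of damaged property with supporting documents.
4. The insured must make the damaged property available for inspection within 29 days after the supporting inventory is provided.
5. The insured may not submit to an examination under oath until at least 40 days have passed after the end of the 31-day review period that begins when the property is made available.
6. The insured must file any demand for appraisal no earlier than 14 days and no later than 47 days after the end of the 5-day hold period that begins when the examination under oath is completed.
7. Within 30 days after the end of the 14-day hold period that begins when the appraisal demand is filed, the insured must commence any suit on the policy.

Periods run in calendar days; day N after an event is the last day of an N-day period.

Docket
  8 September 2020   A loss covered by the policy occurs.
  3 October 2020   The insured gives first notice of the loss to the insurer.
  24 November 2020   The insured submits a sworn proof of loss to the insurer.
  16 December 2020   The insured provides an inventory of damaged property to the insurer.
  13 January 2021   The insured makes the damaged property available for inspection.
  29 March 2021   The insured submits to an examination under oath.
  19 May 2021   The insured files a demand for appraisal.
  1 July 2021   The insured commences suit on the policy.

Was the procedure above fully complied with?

Yes

Step 1 — 7 and 27 days from 8 September 2020 (when the loss occurs) are 15 September 2020 and 5 October 2020 respectively; 3 October 2020 falls inside that range.
Step 2 — counting 30 days from 27 October 2020 (end of the 24-day review period, which began when first notice of loss is given on 3 October 2020) gives a deadline of 26 November 2020; 24 November 2020 is within that limit.
Step 3 — counting 5 days from 14 December 2020 (end of the 20-day waiting period, which began when the sworn proof of loss is submitted on 24 November 2020) gives a deadline of 19 December 2020; 16 December 2020 is within that limit.
Step 4 — counting 29 days from 16 December 2020 (when the supporting inventory is provided) gives a deadline of 14 January 2021; 13 January 2021 is within that limit.
Step 5 — must wait 40 days from 13 February 2021 (end of the 31-day review period, which began when the property is made available on 13 January 2021), so not before 25 March 2021; done 29 March 2021 — permitted.
Step 6 — 14 and 47 days from 3 April 2021 (end of the 5-day hold period, which began when the examination under oath is completed on 29 March 2021) are 17 April 2021 and 20 May 2021 respectively; 19 May 2021 falls inside that range.
Step 7 — counting 30 days from 2 June 2021 (end of the 14-day hold period, which began when the appraisal demand is filed on 19 May 2021) gives a deadline of 2 July 2021; completed 1 July 2021, before the deadline.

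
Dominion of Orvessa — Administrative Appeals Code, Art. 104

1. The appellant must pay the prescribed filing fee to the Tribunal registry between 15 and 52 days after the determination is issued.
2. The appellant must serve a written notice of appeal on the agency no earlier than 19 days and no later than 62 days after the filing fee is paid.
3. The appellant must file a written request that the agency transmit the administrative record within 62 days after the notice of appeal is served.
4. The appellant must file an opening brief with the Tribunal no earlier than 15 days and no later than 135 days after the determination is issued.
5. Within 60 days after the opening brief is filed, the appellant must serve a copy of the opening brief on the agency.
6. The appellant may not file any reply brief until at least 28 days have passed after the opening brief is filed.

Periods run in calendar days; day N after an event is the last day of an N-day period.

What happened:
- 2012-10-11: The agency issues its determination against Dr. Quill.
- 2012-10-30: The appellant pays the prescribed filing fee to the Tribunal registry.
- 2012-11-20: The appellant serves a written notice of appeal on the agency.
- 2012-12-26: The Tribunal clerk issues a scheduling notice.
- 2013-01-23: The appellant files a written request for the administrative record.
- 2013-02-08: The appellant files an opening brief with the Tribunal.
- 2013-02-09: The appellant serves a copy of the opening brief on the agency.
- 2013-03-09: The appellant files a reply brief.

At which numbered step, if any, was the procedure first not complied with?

Step 3

(1) the permitted window runs from 2012-10-11 + 15 = 2012-10-26 to 2012-10-11 + 52 = 2012-12-02; done 2012-10-30, which is between those dates.
(2) the permitted window runs from 2012-10-30 + 19 = 2012-11-18 to 2012-10-30 + 62 = 2012-12-31; 2012-11-20 falls inside that range.
(3) due by 2012-11-20 + 62 days = 2013-01-21; 2013-01-23 misses that deadline by 2 days.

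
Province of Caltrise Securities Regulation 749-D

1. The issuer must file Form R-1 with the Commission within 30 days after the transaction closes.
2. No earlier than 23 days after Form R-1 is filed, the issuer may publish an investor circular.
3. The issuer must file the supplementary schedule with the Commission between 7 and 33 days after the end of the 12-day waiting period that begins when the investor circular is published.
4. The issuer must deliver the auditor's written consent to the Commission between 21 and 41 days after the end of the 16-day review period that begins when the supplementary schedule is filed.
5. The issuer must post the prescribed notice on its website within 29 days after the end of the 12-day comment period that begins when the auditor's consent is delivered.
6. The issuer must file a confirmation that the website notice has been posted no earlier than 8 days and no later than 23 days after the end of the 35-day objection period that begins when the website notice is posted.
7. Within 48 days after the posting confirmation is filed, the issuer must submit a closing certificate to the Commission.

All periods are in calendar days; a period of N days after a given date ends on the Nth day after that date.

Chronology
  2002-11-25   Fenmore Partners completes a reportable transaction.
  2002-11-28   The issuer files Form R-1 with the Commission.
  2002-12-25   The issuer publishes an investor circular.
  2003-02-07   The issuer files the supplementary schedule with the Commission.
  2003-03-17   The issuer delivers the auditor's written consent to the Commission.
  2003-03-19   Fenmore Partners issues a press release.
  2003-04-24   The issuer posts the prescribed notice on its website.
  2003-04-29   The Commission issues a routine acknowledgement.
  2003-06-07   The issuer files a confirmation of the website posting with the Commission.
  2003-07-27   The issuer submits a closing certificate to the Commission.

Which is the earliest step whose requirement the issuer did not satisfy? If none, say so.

Step 7

(1) due by 2002-11-25 + 30 days = 2002-12-25; done 2002-11-28 — timely.
(2) permitted from 2002-11-28 + 23 days = 2002-12-21 onward; 2002-12-25 is on or after that date.
(3) the permitted window runs from 2003-01-06 + 7 = 2003-01-13 to 2003-01-06 + 33 = 2003-02-08; 2003-02-07 falls inside that range.
(4) the permitted window runs from 2003-02-23 + 21 = 2003-03-16 to 2003-02-23 + 41 = 2003-04-05; 2003-03-17 falls inside that range.
(5) due by 2003-03-29 + 29 days = 2003-04-27; done 2003-04-24 — timely.
(6) the permitted window runs from 2003-05-29 + 8 = 2003-06-06 to 2003-05-29 + 23 = 2003-06-21; done 2003-06-07, which is between those dates.
(7) due by 2003-06-07 + 48 days = 2003-07-25; 2003-07-27 misses that deadline by 2 days.
The analysis stops there.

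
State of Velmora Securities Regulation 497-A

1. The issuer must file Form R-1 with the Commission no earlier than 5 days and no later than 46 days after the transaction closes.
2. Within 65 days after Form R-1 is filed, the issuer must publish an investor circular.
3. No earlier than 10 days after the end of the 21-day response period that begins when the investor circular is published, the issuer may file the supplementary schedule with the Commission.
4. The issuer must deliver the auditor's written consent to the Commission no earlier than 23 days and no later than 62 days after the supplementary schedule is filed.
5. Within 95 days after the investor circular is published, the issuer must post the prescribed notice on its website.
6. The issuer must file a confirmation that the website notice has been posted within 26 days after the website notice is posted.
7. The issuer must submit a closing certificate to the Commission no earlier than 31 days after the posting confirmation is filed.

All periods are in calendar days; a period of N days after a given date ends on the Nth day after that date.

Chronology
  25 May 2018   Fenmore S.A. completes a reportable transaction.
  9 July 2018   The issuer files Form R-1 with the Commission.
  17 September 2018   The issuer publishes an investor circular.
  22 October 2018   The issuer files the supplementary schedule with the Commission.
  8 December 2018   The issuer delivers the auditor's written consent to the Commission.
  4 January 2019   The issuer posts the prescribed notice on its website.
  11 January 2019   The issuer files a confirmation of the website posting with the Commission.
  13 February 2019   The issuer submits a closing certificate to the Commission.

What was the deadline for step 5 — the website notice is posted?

21 December 2018

Step 5 runs from 17 September 2018, when the investor circular is published. 95 days after 17 September 2018 is 21 December 2018.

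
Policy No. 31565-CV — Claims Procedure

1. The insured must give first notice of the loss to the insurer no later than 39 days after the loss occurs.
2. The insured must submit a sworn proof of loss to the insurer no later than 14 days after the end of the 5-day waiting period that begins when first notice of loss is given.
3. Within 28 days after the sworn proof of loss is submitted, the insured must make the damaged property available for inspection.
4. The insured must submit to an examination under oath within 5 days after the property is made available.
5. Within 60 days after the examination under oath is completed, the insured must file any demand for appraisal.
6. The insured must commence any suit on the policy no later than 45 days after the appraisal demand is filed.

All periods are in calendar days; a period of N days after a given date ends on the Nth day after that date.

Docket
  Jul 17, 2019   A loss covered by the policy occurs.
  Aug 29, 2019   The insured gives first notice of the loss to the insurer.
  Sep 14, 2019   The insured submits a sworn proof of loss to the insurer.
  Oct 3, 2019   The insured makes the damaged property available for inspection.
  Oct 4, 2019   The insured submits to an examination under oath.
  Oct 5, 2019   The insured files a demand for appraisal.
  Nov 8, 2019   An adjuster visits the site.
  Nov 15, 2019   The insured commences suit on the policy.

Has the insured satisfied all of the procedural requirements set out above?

Step 1 — counting 39 days from Jul 17, 2019 (when the loss occurs) gives a deadline of Aug 25, 2019; not done until Aug 29, 2019, 4 days after the deadline.

No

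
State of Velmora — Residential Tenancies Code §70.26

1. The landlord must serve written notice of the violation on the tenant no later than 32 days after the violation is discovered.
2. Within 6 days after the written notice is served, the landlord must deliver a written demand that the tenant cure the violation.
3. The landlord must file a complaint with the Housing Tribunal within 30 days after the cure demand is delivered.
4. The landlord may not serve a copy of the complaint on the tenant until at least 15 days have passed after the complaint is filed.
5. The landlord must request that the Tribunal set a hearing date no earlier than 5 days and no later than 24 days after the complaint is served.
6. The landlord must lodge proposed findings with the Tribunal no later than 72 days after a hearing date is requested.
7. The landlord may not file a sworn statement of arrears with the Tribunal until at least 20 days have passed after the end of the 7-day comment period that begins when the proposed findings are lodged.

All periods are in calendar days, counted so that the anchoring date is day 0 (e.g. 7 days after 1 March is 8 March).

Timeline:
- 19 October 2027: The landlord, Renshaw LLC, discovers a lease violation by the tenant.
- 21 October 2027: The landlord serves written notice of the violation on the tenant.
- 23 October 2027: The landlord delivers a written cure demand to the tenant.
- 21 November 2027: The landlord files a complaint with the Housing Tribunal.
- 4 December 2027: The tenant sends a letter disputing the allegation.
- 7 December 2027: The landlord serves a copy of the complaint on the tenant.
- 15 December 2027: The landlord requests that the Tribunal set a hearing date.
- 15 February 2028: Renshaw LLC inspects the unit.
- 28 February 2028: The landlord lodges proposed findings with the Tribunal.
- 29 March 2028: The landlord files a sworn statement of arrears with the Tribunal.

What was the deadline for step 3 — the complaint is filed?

22 November 2027

Step 3 runs from 23 October 2027, when the cure demand is delivered. 30 days after 23 October 2027 is 22 November 2027.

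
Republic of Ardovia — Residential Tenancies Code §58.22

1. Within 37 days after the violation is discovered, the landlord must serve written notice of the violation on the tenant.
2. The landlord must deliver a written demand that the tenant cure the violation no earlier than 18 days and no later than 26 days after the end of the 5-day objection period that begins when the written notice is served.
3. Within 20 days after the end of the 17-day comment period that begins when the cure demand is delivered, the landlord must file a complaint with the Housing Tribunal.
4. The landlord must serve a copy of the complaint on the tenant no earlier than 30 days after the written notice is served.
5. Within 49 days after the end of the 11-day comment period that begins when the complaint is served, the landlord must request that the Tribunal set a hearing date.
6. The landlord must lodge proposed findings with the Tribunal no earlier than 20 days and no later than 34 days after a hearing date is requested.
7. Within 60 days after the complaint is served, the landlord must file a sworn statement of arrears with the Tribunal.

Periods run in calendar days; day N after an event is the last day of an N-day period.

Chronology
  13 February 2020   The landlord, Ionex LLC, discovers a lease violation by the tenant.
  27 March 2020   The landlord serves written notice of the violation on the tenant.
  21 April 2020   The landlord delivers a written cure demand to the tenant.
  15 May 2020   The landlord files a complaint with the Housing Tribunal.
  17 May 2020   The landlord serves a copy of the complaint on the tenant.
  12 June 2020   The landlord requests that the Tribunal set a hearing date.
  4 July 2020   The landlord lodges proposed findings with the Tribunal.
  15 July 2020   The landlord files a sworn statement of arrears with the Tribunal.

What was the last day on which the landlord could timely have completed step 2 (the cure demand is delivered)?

The written notice is served on 27 March 2020; the 5-day objection period therefore ends 1 April 2020, and step 2 runs from that date. The window is 18–26 days after 1 April 2020; it closes on 27 April 2020.

27 April 2020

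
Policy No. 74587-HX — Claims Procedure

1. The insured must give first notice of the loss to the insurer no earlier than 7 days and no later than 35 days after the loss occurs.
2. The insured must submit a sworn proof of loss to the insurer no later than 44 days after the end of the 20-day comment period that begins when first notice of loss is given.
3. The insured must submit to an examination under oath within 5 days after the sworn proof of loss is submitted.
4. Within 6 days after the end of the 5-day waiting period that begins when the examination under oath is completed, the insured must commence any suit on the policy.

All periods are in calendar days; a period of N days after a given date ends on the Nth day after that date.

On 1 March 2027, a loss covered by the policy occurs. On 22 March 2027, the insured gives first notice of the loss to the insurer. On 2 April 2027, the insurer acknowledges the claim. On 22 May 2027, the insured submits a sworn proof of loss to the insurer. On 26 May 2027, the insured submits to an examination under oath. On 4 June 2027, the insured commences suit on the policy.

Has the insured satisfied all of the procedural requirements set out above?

Yes

(1) the permitted window runs from 1 March 2027 + 7 = 8 March 2027 to 1 March 2027 + 35 = 5 April 2027; 22 March 2027 falls inside that range.
(2) due by 11 April 2027 + 44 days = 25 May 2027; done 22 May 2027 — timely.
(3) due by 22 May 2027 + 5 days = 27 May 2027; completed 26 May 2027, before the deadline.
(4) due by 31 May 2027 + 6 days = 6 June 2027; 4 June 2027 is within that limit.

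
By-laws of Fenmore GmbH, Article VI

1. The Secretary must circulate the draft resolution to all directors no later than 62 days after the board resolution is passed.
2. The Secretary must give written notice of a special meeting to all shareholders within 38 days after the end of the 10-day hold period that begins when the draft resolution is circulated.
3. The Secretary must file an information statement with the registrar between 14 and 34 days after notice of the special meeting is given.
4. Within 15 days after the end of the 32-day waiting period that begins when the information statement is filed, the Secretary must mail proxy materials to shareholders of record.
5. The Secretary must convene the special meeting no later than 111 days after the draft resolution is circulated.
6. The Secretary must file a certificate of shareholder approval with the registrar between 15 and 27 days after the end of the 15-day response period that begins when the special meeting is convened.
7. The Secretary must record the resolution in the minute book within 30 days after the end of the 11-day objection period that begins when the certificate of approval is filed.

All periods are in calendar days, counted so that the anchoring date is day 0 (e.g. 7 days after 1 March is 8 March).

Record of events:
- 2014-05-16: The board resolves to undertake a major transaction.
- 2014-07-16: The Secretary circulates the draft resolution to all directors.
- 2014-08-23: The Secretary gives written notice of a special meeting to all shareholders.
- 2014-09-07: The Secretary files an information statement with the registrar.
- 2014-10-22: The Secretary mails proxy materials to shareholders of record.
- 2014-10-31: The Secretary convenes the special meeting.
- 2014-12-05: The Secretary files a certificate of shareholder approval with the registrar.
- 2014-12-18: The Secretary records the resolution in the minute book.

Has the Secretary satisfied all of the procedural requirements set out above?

Step 1: 62 days after 2014-05-16 (when the board resolution is passed) is 2014-07-17; 2014-07-16 is within that limit.
Step 2: 38 days after 2014-07-26 (end of the 10-day hold period, which began when the draft resolution is circulated on 2014-07-16) is 2014-09-02; done 2014-08-23 — timely.
Step 3: the window is 14–34 days after 2014-08-23 (when notice of the special meeting is given), so 2014-09-06 through 2014-09-26; 2014-09-07 falls inside that range.
Step 4: 15 days after 2014-10-09 (end of the 32-day waiting period, which began when the information statement is filed on 2014-09-07) is 2014-10-24; 2014-10-22 is within that limit.
Step 5: 111 days after 2014-07-16 (when the draft resolution is circulated) is 2014-11-04; done 2014-10-31 — timely.
Step 6: the window is 15–27 days after 2014-11-15 (end of the 15-day response period, which began when the special meeting is convened on 2014-10-31), so 2014-11-30 through 2014-12-12; 2014-12-05 falls inside that range.
Step 7: 30 days after 2014-12-16 (end of the 11-day objection period, which began when the certificate of approval is filed on 2014-12-05) is 2015-01-15; 2014-12-18 is within that limit.

Yes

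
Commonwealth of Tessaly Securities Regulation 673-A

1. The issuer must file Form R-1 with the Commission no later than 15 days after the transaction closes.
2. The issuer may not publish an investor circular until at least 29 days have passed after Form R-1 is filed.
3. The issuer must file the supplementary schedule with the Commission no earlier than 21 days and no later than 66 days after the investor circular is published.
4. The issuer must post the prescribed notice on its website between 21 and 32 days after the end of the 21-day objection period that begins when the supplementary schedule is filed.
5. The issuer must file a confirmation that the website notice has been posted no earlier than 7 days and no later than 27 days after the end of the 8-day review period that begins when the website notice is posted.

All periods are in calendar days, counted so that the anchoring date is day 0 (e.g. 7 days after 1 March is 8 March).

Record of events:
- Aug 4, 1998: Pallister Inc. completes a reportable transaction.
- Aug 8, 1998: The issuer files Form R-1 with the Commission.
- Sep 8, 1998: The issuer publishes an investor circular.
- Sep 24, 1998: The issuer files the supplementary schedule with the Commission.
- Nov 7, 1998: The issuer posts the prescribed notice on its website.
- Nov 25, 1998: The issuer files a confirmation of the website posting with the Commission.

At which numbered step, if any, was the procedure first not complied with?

Step 3

Step 1: 15 days after Aug 4, 1998 (when the transaction closes) is Aug 19, 1998; done Aug 8, 1998 — timely.
Step 2: the earliest permitted date is 29 days after Aug 8, 1998 (when Form R-1 is filed), i.e. Sep 6, 1998; Sep 8, 1998 is on or after that date.
Step 3: the window is 21–66 days after Sep 8, 1998 (when the investor circular is published), so Sep 29, 1998 through Nov 13, 1998; done Sep 24, 1998 — 5 days before the window opened.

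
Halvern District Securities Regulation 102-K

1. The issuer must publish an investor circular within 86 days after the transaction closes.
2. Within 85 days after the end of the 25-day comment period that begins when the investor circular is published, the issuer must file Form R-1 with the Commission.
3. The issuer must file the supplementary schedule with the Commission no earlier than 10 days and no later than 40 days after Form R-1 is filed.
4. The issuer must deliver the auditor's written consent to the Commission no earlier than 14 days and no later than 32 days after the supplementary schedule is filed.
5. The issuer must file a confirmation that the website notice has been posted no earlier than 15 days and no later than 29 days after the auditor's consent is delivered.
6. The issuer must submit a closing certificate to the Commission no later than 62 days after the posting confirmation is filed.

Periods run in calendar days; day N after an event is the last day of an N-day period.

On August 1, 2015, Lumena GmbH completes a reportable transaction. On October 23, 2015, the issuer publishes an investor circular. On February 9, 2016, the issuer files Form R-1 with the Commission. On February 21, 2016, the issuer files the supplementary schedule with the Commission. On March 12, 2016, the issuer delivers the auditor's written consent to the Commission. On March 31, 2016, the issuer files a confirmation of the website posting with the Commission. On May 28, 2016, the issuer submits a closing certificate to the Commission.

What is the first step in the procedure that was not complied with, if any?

None — every step was satisfied

(1) due by August 1, 2015 + 86 days = October 26, 2015; completed October 23, 2015, before the deadline.
(2) due by November 17, 2015 + 85 days = February 10, 2016; completed February 9, 2016, before the deadline.
(3) the permitted window runs from February 9, 2016 + 10 = February 19, 2016 to February 9, 2016 + 40 = March 20, 2016; done February 21, 2016, which is between those dates.
(4) the permitted window runs from February 21, 2016 + 14 = March 6, 2016 to February 21, 2016 + 32 = March 24, 2016; done March 12, 2016, which is between those dates.
(5) the permitted window runs from March 12, 2016 + 15 = March 27, 2016 to March 12, 2016 + 29 = April 10, 2016; done March 31, 2016 — within the window.
(6) due by March 31, 2016 + 62 days = June 1, 2016; May 28, 2016 is within that limit.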